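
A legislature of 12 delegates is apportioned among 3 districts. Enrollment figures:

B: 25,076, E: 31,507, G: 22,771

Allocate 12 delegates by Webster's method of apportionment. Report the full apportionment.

B 4, E 5, G 3

Standard divisor 79354/12 ≈ 6612.833; standard quotas: B 3.792, E 4.765, G 3.443.
Rounding to the nearest integer gives B 4, E 5, G 3 — total 12, matching the house size, so no adjustment is needed.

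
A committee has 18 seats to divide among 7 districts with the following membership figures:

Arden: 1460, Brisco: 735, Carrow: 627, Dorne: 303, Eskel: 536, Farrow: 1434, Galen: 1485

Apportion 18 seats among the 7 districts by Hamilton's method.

Arden=4, Brisco=2, Carrow=2, Dorne=1, Eskel=1, Farrow=4, Galen=4

Total 6580; standard divisor 6580/18 ≈ 365.556.
Standard quotas: Arden 3.994, Brisco 2.011, Carrow 1.715, Dorne 0.829, Eskel 1.466, Farrow 3.923, Galen 4.062.
Lower quotas: Arden 3, Brisco 2, Carrow 1, Dorne 0, Eskel 1, Farrow 3, Galen 4 (sum 14, leaving 4 seats).
Remainders in descending order: Arden 0.994, Farrow 0.923, Dorne 0.829, Carrow 0.715, Eskel 0.466, Galen 0.062, Brisco 0.011.
Largest remainders: Arden, Farrow, Dorne, Carrow receive the extra seats.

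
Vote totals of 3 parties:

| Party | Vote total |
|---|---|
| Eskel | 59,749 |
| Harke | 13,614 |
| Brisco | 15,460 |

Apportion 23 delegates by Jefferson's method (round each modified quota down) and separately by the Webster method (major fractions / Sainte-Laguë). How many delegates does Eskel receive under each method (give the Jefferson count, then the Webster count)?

16 and 15

Jefferson: Eskel 16, Harke 3, Brisco 4.
Webster: Eskel 15, Harke 4, Brisco 4.
Eskel gets 16 under Jefferson and 15 under Webster.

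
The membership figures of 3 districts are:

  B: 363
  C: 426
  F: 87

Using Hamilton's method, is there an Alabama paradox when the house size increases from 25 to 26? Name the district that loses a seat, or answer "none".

At 25 seats: B 10, C 12, F 3.
At 26 seats: B 11, C 13, F 2.
F drops from 3 to 2.

F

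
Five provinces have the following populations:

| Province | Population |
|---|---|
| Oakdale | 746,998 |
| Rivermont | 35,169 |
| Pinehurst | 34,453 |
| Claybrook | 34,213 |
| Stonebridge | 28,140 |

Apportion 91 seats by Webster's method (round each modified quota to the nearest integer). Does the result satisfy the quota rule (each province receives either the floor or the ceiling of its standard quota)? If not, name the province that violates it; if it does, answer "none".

Standard quotas: Oakdale 77.337, Rivermont 3.641, Pinehurst 3.567, Claybrook 3.542, Stonebridge 2.913.
Webster allocation: Oakdale 76, Rivermont 4, Pinehurst 4, Claybrook 4, Stonebridge 3.
Oakdale has quota 77.337 (lower 77, upper 78) but receives 76 — outside the quota interval.

Oakdale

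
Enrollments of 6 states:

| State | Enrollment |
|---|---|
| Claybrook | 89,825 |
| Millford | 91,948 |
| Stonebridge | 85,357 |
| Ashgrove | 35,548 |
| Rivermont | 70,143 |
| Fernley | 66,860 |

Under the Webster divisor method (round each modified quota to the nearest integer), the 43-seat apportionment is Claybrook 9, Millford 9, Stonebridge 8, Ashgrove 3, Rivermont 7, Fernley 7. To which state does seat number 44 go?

Ashgrove

Priority for the next seat is population ÷ (current seats + 0.5).
Priorities: Claybrook 9455.263, Millford 9678.737, Stonebridge 10042.000, Ashgrove 10156.571, Rivermont 9352.400, Fernley 8914.667.
Highest priority: Ashgrove.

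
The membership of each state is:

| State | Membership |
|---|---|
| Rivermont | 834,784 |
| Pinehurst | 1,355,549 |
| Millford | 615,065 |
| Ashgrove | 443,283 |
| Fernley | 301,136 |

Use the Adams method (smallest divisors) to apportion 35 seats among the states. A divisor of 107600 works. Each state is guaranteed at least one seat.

Rivermont=8, Pinehurst=13, Millford=6, Ashgrove=5, Fernley=3

With modified divisor 107600: modified quotas Rivermont 7.758, Pinehurst 12.598, Millford 5.716, Ashgrove 4.120, Fernley 2.799.
Rounding up: Rivermont 8, Pinehurst 13, Millford 6, Ashgrove 5, Fernley 3 (total 35).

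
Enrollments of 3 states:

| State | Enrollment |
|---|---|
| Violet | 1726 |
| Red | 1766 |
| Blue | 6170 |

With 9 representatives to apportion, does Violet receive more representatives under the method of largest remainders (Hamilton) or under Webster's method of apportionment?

Webster

Hamilton: Violet 1, Red 2, Blue 6.
Webster: Violet 2, Red 2, Blue 5.
Violet gets 1 under Hamilton and 2 under Webster.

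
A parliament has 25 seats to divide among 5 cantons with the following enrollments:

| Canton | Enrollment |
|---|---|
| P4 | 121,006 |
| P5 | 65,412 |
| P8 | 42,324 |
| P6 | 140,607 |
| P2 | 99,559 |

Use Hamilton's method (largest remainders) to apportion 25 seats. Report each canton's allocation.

P4 6, P5 4, P8 2, P6 8, P2 5

Standard divisor: 468908 ÷ 25 ≈ 18756.32.
Standard quotas: P4 6.4515, P5 3.4875, P8 2.2565, P6 7.4965, P2 5.3080.
Lower quotas: P4 6, P5 3, P8 2, P6 7, P2 5 (sum 23, leaving 2 seats).
Remainders in descending order: P6 0.4965, P5 0.4875, P4 0.4515, P2 0.3080, P8 0.2565.
The surplus seats go to P6, P5.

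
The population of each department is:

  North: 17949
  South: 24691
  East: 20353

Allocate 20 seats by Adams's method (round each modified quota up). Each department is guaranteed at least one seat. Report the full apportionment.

Standard divisor 62993/20 ≈ 3149.65; standard quotas: North 5.699, South 7.839, East 6.462.
Rounding up gives 6, 8, 7 = 21 seats, so the divisor must be adjusted.
With modified divisor 3500: modified quotas North 5.128, South 7.055, East 5.815.
Rounding up: North 6, South 8, East 6 (total 20).

North: 6; South: 8; East: 6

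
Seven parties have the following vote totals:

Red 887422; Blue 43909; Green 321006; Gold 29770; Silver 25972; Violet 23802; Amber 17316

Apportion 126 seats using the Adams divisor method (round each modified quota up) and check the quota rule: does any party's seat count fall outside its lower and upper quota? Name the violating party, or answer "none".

Red

Standard quotas: Red 82.875, Blue 4.101, Green 29.978, Gold 2.780, Silver 2.425, Violet 2.223, Amber 1.617.
Adams allocation: Red 81, Blue 4, Green 30, Gold 3, Silver 3, Violet 3, Amber 2.
Red has quota 82.875 (lower 82, upper 83) but receives 81 — outside the quota interval.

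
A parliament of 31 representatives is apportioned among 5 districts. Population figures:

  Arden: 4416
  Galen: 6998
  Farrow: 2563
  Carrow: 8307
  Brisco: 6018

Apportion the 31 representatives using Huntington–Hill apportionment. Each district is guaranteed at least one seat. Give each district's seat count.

With divisor 932: modified quotas Arden 4.738, Galen 7.509, Farrow 2.750, Carrow 8.913, Brisco 6.457.
Geometric-mean thresholds: Arden √(4·5)=4.472, Galen √(7·8)=7.483, Farrow √(2·3)=2.449, Carrow √(8·9)=8.485, Brisco √(6·7)=6.481.
Each quota rounded against its threshold gives Arden 5, Galen 8, Farrow 3, Carrow 9, Brisco 6 (total 31).

Arden: 5, Galen: 8, Farrow: 3, Carrow: 9, Brisco: 6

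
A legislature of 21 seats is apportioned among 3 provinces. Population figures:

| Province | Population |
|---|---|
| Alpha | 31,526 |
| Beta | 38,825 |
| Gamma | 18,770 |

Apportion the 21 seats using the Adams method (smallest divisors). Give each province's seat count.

Alpha 7, Beta 9, Gamma 5

Standard divisor 89121/21 ≈ 4243.857; standard quotas: Alpha 7.429, Beta 9.149, Gamma 4.423.
Rounding up gives 8, 10, 5 = 23 seats, so the divisor must be adjusted.
With modified divisor 4600: modified quotas Alpha 6.853, Beta 8.440, Gamma 4.080.
Rounding up: Alpha 7, Beta 9, Gamma 5 (total 21).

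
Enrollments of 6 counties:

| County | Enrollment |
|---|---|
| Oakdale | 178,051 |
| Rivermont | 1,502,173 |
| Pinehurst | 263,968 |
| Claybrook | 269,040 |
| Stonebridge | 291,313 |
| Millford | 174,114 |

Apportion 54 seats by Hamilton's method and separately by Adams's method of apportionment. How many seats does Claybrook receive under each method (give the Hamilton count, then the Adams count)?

Hamilton: Oakdale 4, Rivermont 30, Pinehurst 5, Claybrook 5, Stonebridge 6, Millford 4.
Adams: Oakdale 4, Rivermont 29, Pinehurst 5, Claybrook 6, Stonebridge 6, Millford 4.
Claybrook gets 5 under Hamilton and 6 under Adams.

5 and 6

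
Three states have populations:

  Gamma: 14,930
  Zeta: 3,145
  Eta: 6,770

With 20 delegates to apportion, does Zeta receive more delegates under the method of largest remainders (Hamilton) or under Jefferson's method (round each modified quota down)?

Hamilton

Hamilton: Gamma 12, Zeta 3, Eta 5.
Jefferson: Gamma 13, Zeta 2, Eta 5.
Zeta gets 3 under Hamilton and 2 under Jefferson.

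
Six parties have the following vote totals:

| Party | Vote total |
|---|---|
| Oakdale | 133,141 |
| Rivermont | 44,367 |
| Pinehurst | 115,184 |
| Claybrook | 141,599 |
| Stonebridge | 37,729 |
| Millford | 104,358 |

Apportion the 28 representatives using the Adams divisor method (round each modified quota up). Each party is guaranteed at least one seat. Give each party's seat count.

Standard divisor 576378/28 ≈ 20584.929; standard quotas: Oakdale 6.468, Rivermont 2.155, Pinehurst 5.596, Claybrook 6.879, Stonebridge 1.833, Millford 5.070.
Rounding up gives 7, 3, 6, 7, 2, 6 = 31 seats, so the divisor must be adjusted.
With modified divisor 22600: modified quotas Oakdale 5.891, Rivermont 1.963, Pinehurst 5.097, Claybrook 6.265, Stonebridge 1.669, Millford 4.618.
Rounding up: Oakdale 6, Rivermont 2, Pinehurst 6, Claybrook 7, Stonebridge 2, Millford 5 (total 28).

Oakdale: 6, Rivermont: 2, Pinehurst: 6, Claybrook: 7, Stonebridge: 2, Millford: 5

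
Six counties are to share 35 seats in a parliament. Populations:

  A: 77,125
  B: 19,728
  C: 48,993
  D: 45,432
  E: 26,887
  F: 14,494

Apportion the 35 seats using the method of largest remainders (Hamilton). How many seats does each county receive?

A 12; B 3; C 7; D 7; E 4; F 2

Standard divisor: 232659 ÷ 35 ≈ 6647.4.
Standard quotas: A 11.6023, B 2.9678, C 7.3703, D 6.8346, E 4.0447, F 2.1804.
Lower quotas: A 11, B 2, C 7, D 6, E 4, F 2 (sum 32, leaving 3 seats).
Remainders in descending order: B 0.9678, D 0.8346, A 0.6023, C 0.3703, F 0.1804, E 0.0447.
Largest remainders: B, D, A receive the extra seats.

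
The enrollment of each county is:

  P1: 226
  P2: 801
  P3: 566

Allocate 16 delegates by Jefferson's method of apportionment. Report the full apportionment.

P1 2, P2 8, P3 6

Standard divisor 1593/16 ≈ 99.562; standard quotas: P1 2.270, P2 8.045, P3 5.685.
Rounding down gives 2, 8, 5 = 15 seats, so the divisor must be adjusted.
With modified divisor 90: modified quotas P1 2.511, P2 8.900, P3 6.289.
Rounding down: P1 2, P2 8, P3 6 (total 16).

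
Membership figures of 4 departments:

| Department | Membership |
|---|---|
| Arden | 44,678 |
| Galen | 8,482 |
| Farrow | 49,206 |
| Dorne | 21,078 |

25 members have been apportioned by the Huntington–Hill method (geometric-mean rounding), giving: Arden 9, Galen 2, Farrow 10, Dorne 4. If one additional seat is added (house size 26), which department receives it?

Priority for the next seat is population ÷ (√(s·(s+1))).
Priorities: Arden 4709.475, Galen 3462.762, Farrow 4691.608, Dorne 4713.184.
Highest priority: Dorne.

Dorne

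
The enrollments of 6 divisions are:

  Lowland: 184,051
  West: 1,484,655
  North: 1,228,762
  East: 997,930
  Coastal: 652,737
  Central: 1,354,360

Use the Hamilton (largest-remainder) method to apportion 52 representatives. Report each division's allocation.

Total 5902495; standard divisor 5902495/52 ≈ 113509.519.
Standard quotas: Lowland 1.6215, West 13.0796, North 10.8252, East 8.7916, Coastal 5.7505, Central 11.9317.
Lower quotas: Lowland 1, West 13, North 10, East 8, Coastal 5, Central 11 (sum 48, leaving 4 seats).
Remainders in descending order: Central 0.9317, North 0.8252, East 0.7916, Coastal 0.7505, Lowland 0.6215, West 0.0796.
The surplus seats go to Central, North, East, Coastal.

Lowland: 1; West: 13; North: 11; East: 9; Coastal: 6; Central: 12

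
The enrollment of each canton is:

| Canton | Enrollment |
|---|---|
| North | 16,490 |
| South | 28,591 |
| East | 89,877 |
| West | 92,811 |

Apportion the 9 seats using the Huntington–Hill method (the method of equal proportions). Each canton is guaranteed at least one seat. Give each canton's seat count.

North 1; South 1; East 3; West 4

With divisor 26369: modified quotas North 0.625, South 1.084, East 3.408, West 3.520.
Geometric-mean thresholds: North (min 1), South √(1·2)=1.414, East √(3·4)=3.464, West √(3·4)=3.464.
Each quota rounded against its threshold gives North 1, South 1, East 3, West 4 (total 9).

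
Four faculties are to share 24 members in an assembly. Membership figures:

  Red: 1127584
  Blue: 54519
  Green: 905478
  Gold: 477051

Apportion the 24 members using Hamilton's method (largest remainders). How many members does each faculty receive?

The standard divisor is 2564632/24 ≈ 106859.667.
Standard quotas: Red 10.5520, Blue 0.5102, Green 8.4735, Gold 4.4643.
Lower quotas: Red 10, Blue 0, Green 8, Gold 4 (sum 22, leaving 2 seats).
Remainders in descending order: Red 0.5520, Blue 0.5102, Green 0.4735, Gold 0.4643.
The surplus seats go to Red, Blue.

Red: 11, Blue: 1, Green: 8, Gold: 4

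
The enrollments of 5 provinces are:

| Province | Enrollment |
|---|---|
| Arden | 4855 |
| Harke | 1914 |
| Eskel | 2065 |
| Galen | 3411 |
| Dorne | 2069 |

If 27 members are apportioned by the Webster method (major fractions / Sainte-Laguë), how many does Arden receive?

Standard divisor 14314/27 ≈ 530.148; standard quotas: Arden 9.158, Harke 3.610, Eskel 3.895, Galen 6.434, Dorne 3.903.
Rounding to the nearest integer gives Arden 9, Harke 4, Eskel 4, Galen 6, Dorne 4 — total 27, matching the house size, so no adjustment is needed.
Arden receives 9.

9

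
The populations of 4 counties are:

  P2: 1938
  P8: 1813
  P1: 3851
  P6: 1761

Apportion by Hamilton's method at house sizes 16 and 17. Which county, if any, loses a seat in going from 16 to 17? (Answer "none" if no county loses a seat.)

none

At 16 seats: P2 3, P8 3, P1 7, P6 3.
At 17 seats: P2 4, P8 3, P1 7, P6 3.
No county's allocation decreased.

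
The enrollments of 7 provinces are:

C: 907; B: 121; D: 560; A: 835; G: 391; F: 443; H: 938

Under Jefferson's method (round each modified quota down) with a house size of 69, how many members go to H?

Standard divisor 4195/69 ≈ 60.797; standard quotas: C 14.918, B 1.990, D 9.211, A 13.734, G 6.431, F 7.287, H 15.428.
Rounding down gives 14, 1, 9, 13, 6, 7, 15 = 65 seats, so the divisor must be adjusted.
With modified divisor 58: modified quotas C 15.638, B 2.086, D 9.655, A 14.397, G 6.741, F 7.638, H 16.172.
Rounding down: C 15, B 2, D 9, A 14, G 6, F 7, H 16 (total 69).
H receives 16.

16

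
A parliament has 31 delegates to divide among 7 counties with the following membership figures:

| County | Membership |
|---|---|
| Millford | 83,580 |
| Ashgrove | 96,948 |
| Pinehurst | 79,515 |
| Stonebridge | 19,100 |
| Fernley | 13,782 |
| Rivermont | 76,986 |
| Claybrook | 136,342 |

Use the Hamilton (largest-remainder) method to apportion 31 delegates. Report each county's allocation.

Standard divisor: 506253 ÷ 31 ≈ 16330.742.
Standard quotas: Millford 5.1180, Ashgrove 5.9365, Pinehurst 4.8690, Stonebridge 1.1696, Fernley 0.8439, Rivermont 4.7142, Claybrook 8.3488.
Lower quotas: Millford 5, Ashgrove 5, Pinehurst 4, Stonebridge 1, Fernley 0, Rivermont 4, Claybrook 8 (sum 27, leaving 4 seats).
Remainders in descending order: Ashgrove 0.9365, Pinehurst 0.8690, Fernley 0.8439, Rivermont 0.7142, Claybrook 0.3488, Stonebridge 0.1696, Millford 0.1180.
Largest remainders: Ashgrove, Pinehurst, Fernley, Rivermont receive the extra seats.

Millford: 5; Ashgrove: 6; Pinehurst: 5; Stonebridge: 1; Fernley: 1; Rivermont: 5; Claybrook: 8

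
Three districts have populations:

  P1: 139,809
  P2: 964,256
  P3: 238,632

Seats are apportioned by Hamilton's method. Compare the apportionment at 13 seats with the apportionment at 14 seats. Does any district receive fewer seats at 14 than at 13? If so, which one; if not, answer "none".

P1

At 13 seats: P1 2, P2 9, P3 2.
At 14 seats: P1 1, P2 10, P3 3.
P1 drops from 2 to 1.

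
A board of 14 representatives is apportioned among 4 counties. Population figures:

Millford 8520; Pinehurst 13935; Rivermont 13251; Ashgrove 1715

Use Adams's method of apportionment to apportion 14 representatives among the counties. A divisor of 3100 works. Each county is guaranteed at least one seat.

With modified divisor 3100: modified quotas Millford 2.748, Pinehurst 4.495, Rivermont 4.275, Ashgrove 0.553.
Rounding up: Millford 3, Pinehurst 5, Rivermont 5, Ashgrove 1 (total 14).

Millford 3, Pinehurst 5, Rivermont 5, Ashgrove 1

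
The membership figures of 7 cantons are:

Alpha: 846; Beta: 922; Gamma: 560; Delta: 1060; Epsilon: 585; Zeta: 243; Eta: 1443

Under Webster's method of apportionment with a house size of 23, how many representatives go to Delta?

4

Standard divisor 5659/23 ≈ 246.043; standard quotas: Alpha 3.438, Beta 3.747, Gamma 2.276, Delta 4.308, Epsilon 2.378, Zeta 0.988, Eta 5.865.
Rounding to the nearest integer gives 3, 4, 2, 4, 2, 1, 6 = 22 seats, so the divisor must be adjusted.
With modified divisor 240: modified quotas Alpha 3.525, Beta 3.842, Gamma 2.333, Delta 4.417, Epsilon 2.438, Zeta 1.012, Eta 6.013.
Rounding to the nearest integer: Alpha 4, Beta 4, Gamma 2, Delta 4, Epsilon 2, Zeta 1, Eta 6 (total 23).
Delta receives 4.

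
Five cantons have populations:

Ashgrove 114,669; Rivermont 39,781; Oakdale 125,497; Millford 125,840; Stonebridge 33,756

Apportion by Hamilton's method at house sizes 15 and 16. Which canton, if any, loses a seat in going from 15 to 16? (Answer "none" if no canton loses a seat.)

Rivermont

At 15 seats: Ashgrove 4, Rivermont 2, Oakdale 4, Millford 4, Stonebridge 1.
At 16 seats: Ashgrove 4, Rivermont 1, Oakdale 5, Millford 5, Stonebridge 1.
Rivermont drops from 2 to 1.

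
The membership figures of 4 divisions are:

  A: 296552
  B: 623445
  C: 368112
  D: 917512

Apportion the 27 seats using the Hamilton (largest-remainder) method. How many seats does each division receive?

A 4, B 8, C 4, D 11

The standard divisor is 2205621/27 ≈ 81689.667.
Standard quotas: A 3.6302, B 7.6319, C 4.5062, D 11.2317.
Lower quotas: A 3, B 7, C 4, D 11 (sum 25, leaving 2 seats).
Remainders in descending order: B 0.6319, A 0.6302, C 0.5062, D 0.2317.
Largest remainders: B, A receive the extra seats.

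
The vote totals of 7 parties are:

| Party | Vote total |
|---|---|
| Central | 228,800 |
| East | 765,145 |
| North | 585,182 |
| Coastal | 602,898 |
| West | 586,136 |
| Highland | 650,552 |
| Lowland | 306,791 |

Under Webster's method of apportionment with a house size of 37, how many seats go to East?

Standard divisor 3725504/37 ≈ 100689.297; standard quotas: Central 2.272, East 7.599, North 5.812, Coastal 5.988, West 5.821, Highland 6.461, Lowland 3.047.
Rounding to the nearest integer gives Central 2, East 8, North 6, Coastal 6, West 6, Highland 6, Lowland 3 — total 37, matching the house size, so no adjustment is needed.
East receives 8.

8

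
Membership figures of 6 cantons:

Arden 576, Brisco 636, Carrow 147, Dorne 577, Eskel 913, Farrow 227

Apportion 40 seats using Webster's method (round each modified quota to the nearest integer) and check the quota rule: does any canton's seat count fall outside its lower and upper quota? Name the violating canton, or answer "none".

Standard quotas: Arden 7.490, Brisco 8.270, Carrow 1.912, Dorne 7.503, Eskel 11.873, Farrow 2.952.
Webster allocation: Arden 7, Brisco 8, Carrow 2, Dorne 8, Eskel 12, Farrow 3.
Every allocation lies between the lower and upper quota.

none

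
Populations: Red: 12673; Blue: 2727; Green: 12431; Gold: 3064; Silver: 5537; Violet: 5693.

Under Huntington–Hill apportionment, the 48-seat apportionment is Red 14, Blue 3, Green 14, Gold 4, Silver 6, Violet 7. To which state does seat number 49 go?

Priority for the next seat is population ÷ (√(s·(s+1))).
Priorities: Red 874.520, Blue 787.217, Green 857.820, Gold 685.131, Silver 854.378, Violet 760.759.
Highest priority: Red.

Red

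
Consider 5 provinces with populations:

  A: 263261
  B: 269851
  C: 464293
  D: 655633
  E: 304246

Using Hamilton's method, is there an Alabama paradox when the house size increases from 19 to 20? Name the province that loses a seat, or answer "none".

A

At 19 seats: A 3, B 3, C 4, D 6, E 3.
At 20 seats: A 2, B 3, C 5, D 7, E 3.
A drops from 3 to 2.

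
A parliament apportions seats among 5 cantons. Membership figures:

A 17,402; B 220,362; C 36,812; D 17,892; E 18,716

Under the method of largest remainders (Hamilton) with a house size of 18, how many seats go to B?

Total 311184; standard divisor 311184/18 = 17288.
Standard quotas: A 1.0066, B 12.7465, C 2.1293, D 1.0349, E 1.0826.
Lower quotas: A 1, B 12, C 2, D 1, E 1 (sum 17, leaving 1 seat).
Remainders in descending order: B 0.7465, C 0.1293, E 0.0826, D 0.0349, A 0.0066.
Largest remainder: B receives the extra seat.
B receives 13.

13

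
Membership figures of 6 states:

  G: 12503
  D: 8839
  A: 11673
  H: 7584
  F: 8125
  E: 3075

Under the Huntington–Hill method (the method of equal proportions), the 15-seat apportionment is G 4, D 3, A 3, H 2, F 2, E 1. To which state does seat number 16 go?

A

Priority for the next seat is population ÷ (√(s·(s+1))).
Priorities: G 2795.756, D 2551.600, A 3369.705, H 3096.155, F 3317.017, E 2174.353.
Highest priority: A.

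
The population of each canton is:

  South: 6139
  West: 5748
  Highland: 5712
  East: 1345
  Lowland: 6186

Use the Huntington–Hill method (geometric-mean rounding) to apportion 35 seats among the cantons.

With divisor 726: modified quotas South 8.456, West 7.917, Highland 7.868, East 1.853, Lowland 8.521.
Geometric-mean thresholds: South √(8·9)=8.485, West √(7·8)=7.483, Highland √(7·8)=7.483, East √(1·2)=1.414, Lowland √(8·9)=8.485.
Each quota rounded against its threshold gives South 8, West 8, Highland 8, East 2, Lowland 9 (total 35).

South: 8; West: 8; Highland: 8; East: 2; Lowland: 9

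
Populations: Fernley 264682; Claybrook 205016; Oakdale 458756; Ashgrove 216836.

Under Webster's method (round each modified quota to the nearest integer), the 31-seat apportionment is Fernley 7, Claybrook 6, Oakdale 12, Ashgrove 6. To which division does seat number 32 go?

Priority for the next seat is population ÷ (current seats + 0.5).
Priorities: Fernley 35290.933, Claybrook 31540.923, Oakdale 36700.480, Ashgrove 33359.385.
Highest priority: Oakdale.

Oakdale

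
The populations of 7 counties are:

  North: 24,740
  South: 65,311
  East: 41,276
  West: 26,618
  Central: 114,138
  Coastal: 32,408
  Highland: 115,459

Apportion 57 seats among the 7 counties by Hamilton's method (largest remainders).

North 3, South 9, East 6, West 4, Central 15, Coastal 4, Highland 16

Standard divisor: 419950 ÷ 57 ≈ 7367.544.
Standard quotas: North 3.3580, South 8.8647, East 5.6024, West 3.6129, Central 15.4920, Coastal 4.3988, Highland 15.6713.
Lower quotas: North 3, South 8, East 5, West 3, Central 15, Coastal 4, Highland 15 (sum 53, leaving 4 seats).
Remainders in descending order: South 0.8647, Highland 0.6713, West 0.6129, East 0.6024, Central 0.4920, Coastal 0.3988, North 0.3580.
Largest remainders: South, Highland, West, East receive the extra seats.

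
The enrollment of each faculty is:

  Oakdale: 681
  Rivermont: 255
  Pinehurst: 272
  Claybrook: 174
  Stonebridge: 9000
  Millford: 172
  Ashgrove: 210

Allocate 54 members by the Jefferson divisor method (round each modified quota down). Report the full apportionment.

Standard divisor 10764/54 ≈ 199.333; standard quotas: Oakdale 3.416, Rivermont 1.279, Pinehurst 1.365, Claybrook 0.873, Stonebridge 45.151, Millford 0.863, Ashgrove 1.054.
Rounding down gives 3, 1, 1, 0, 45, 0, 1 = 51 seats, so the divisor must be adjusted.
With modified divisor 186: modified quotas Oakdale 3.661, Rivermont 1.371, Pinehurst 1.462, Claybrook 0.935, Stonebridge 48.387, Millford 0.925, Ashgrove 1.129.
Rounding down: Oakdale 3, Rivermont 1, Pinehurst 1, Claybrook 0, Stonebridge 48, Millford 0, Ashgrove 1 (total 54).

Oakdale 3; Rivermont 1; Pinehurst 1; Claybrook 0; Stonebridge 48; Millford 0; Ashgrove 1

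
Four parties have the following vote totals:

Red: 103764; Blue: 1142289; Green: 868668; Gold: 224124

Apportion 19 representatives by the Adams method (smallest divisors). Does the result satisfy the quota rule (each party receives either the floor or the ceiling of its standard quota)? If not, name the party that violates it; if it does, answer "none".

none

Standard quotas: Red 0.843, Blue 9.280, Green 7.057, Gold 1.821.
Adams allocation: Red 1, Blue 9, Green 7, Gold 2.
Every allocation lies between the lower and upper quota.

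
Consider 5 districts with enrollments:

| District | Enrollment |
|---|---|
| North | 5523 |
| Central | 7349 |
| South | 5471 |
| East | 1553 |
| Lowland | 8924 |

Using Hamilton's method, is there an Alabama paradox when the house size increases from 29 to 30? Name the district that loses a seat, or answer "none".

East

At 29 seats: North 6, Central 7, South 5, East 2, Lowland 9.
At 30 seats: North 6, Central 8, South 6, East 1, Lowland 9.
East drops from 2 to 1.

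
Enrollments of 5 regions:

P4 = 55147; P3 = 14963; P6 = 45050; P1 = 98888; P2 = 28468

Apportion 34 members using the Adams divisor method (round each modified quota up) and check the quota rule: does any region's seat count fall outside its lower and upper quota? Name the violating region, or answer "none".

Standard quotas: P4 7.731, P3 2.098, P6 6.316, P1 13.864, P2 3.991.
Adams allocation: P4 8, P3 2, P6 6, P1 14, P2 4.
Every allocation lies between the lower and upper quota.

none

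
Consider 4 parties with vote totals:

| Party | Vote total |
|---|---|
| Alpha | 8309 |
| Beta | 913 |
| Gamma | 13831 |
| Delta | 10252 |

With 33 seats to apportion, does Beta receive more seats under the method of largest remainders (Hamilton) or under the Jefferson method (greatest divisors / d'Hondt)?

Hamilton: Alpha 8, Beta 1, Gamma 14, Delta 10.
Jefferson: Alpha 8, Beta 0, Gamma 14, Delta 11.
Beta gets 1 under Hamilton and 0 under Jefferson.

Hamilton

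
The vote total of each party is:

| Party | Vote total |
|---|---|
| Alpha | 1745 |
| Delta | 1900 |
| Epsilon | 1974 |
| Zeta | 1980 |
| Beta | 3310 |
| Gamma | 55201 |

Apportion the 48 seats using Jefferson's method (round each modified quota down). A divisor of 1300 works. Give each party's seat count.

Alpha 1, Delta 1, Epsilon 1, Zeta 1, Beta 2, Gamma 42

With modified divisor 1300: modified quotas Alpha 1.342, Delta 1.462, Epsilon 1.518, Zeta 1.523, Beta 2.546, Gamma 42.462.
Rounding down: Alpha 1, Delta 1, Epsilon 1, Zeta 1, Beta 2, Gamma 42 (total 48).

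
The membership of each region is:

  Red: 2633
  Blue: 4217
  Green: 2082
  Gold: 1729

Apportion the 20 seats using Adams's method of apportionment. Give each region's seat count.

Standard divisor 10661/20 ≈ 533.05; standard quotas: Red 4.939, Blue 7.911, Green 3.906, Gold 3.244.
Rounding up gives 5, 8, 4, 4 = 21 seats, so the divisor must be adjusted.
With modified divisor 600: modified quotas Red 4.388, Blue 7.028, Green 3.470, Gold 2.882.
Rounding up: Red 5, Blue 8, Green 4, Gold 3 (total 20).

Red=5, Blue=8, Green=4, Gold=3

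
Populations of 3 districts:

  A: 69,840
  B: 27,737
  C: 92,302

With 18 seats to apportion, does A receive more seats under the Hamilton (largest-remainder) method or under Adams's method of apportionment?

Adams

Hamilton: A 6, B 3, C 9.
Adams: A 7, B 3, C 8.
A gets 6 under Hamilton and 7 under Adams.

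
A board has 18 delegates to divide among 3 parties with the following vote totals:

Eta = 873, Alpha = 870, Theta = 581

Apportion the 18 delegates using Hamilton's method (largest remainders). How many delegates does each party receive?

Standard divisor: 2324 ÷ 18 ≈ 129.111.
Standard quotas: Eta 6.762, Alpha 6.738, Theta 4.500.
Lower quotas: Eta 6, Alpha 6, Theta 4 (sum 16, leaving 2 seats).
Remainders in descending order: Eta 0.762, Alpha 0.738, Theta 0.500.
Largest remainders: Eta, Alpha receive the extra seats.

Eta=7; Alpha=7; Theta=4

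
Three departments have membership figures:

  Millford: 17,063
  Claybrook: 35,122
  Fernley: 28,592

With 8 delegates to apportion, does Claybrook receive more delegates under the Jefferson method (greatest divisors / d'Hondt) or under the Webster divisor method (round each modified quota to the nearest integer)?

Jefferson

Jefferson: Millford 1, Claybrook 4, Fernley 3.
Webster: Millford 2, Claybrook 3, Fernley 3.
Claybrook gets 4 under Jefferson and 3 under Webster.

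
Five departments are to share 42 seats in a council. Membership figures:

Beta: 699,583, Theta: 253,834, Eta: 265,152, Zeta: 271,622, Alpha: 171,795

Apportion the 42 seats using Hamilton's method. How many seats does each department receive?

The standard divisor is 1661986/42 ≈ 39571.095.
Standard quotas: Beta 17.6791, Theta 6.4146, Eta 6.7006, Zeta 6.8642, Alpha 4.3414.
Lower quotas: Beta 17, Theta 6, Eta 6, Zeta 6, Alpha 4 (sum 39, leaving 3 seats).
Remainders in descending order: Zeta 0.8642, Eta 0.7006, Beta 0.6791, Theta 0.4146, Alpha 0.3414.
Largest remainders: Zeta, Eta, Beta receive the extra seats.

Beta=18, Theta=6, Eta=7, Zeta=7, Alpha=4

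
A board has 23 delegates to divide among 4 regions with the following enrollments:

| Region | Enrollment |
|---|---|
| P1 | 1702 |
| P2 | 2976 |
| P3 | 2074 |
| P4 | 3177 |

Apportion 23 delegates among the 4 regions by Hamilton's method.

The standard divisor is 9929/23 ≈ 431.696.
Standard quotas: P1 3.943, P2 6.894, P3 4.804, P4 7.359.
Lower quotas: P1 3, P2 6, P3 4, P4 7 (sum 20, leaving 3 seats).
Remainders in descending order: P1 0.943, P2 0.894, P3 0.804, P4 0.359.
Largest remainders: P1, P2, P3 receive the extra seats.

P1 4, P2 7, P3 5, P4 7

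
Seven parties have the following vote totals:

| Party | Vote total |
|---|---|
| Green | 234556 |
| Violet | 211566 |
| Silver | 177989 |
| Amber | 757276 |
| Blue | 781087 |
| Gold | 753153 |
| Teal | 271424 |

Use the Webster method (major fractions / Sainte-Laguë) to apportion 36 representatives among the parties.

Green 3, Violet 2, Silver 2, Amber 9, Blue 9, Gold 8, Teal 3

Standard divisor 3187051/36 ≈ 88529.194; standard quotas: Green 2.649, Violet 2.390, Silver 2.011, Amber 8.554, Blue 8.823, Gold 8.507, Teal 3.066.
Rounding to the nearest integer gives 3, 2, 2, 9, 9, 9, 3 = 37 seats, so the divisor must be adjusted.
With modified divisor 88850: modified quotas Green 2.640, Violet 2.381, Silver 2.003, Amber 8.523, Blue 8.791, Gold 8.477, Teal 3.055.
Rounding to the nearest integer: Green 3, Violet 2, Silver 2, Amber 9, Blue 9, Gold 8, Teal 3 (total 36).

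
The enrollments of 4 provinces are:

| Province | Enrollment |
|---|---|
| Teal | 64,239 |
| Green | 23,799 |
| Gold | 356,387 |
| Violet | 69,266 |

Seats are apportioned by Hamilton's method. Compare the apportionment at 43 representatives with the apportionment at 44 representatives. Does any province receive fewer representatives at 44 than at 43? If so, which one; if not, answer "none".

At 43 seats: Teal 5, Green 2, Gold 30, Violet 6.
At 44 seats: Teal 5, Green 2, Gold 31, Violet 6.
No province's allocation decreased.

none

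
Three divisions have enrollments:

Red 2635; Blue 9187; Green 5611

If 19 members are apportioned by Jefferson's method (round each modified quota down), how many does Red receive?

3

Standard divisor 17433/19 ≈ 917.526; standard quotas: Red 2.872, Blue 10.013, Green 6.115.
Rounding down gives 2, 10, 6 = 18 seats, so the divisor must be adjusted.
With modified divisor 860: modified quotas Red 3.064, Blue 10.683, Green 6.524.
Rounding down: Red 3, Blue 10, Green 6 (total 19).
Red receives 3.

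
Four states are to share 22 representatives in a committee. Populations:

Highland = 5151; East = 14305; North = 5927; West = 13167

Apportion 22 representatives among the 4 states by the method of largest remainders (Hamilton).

Highland 3; East 8; North 3; West 8

Standard divisor: 38550 ÷ 22 ≈ 1752.273.
Standard quotas: Highland 2.9396, East 8.1637, North 3.3825, West 7.5142.
Lower quotas: Highland 2, East 8, North 3, West 7 (sum 20, leaving 2 seats).
Remainders in descending order: Highland 0.9396, West 0.5142, North 0.3825, East 0.1637.
Largest remainders: Highland, West receive the extra seats.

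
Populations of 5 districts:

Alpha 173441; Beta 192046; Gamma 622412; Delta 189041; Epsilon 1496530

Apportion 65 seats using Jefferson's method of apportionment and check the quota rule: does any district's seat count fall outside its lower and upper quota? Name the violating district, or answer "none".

Standard quotas: Alpha 4.217, Beta 4.669, Gamma 15.133, Delta 4.596, Epsilon 36.385.
Jefferson allocation: Alpha 4, Beta 4, Gamma 15, Delta 4, Epsilon 38.
Epsilon has quota 36.385 (lower 36, upper 37) but receives 38 — outside the quota interval.

Epsilon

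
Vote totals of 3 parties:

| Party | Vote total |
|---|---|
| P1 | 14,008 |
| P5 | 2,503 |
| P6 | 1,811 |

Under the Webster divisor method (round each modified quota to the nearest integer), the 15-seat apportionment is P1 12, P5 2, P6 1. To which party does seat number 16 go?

P6

Priority for the next seat is population ÷ (current seats + 0.5).
Priorities: P1 1120.640, P5 1001.200, P6 1207.333.
Highest priority: P6.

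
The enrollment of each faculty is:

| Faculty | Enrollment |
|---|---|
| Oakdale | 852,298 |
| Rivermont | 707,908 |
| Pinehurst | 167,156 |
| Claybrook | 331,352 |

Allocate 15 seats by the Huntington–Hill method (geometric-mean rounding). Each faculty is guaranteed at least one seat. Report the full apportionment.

With divisor 133393: modified quotas Oakdale 6.389, Rivermont 5.307, Pinehurst 1.253, Claybrook 2.484.
Geometric-mean thresholds: Oakdale √(6·7)=6.481, Rivermont √(5·6)=5.477, Pinehurst √(1·2)=1.414, Claybrook √(2·3)=2.449.
Each quota rounded against its threshold gives Oakdale 6, Rivermont 5, Pinehurst 1, Claybrook 3 (total 15).

Oakdale 6, Rivermont 5, Pinehurst 1, Claybrook 3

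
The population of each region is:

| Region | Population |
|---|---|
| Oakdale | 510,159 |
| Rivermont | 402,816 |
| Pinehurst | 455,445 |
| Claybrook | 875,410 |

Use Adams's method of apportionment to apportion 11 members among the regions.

Oakdale=3, Rivermont=2, Pinehurst=2, Claybrook=4

Standard divisor 2243830/11 ≈ 203984.545; standard quotas: Oakdale 2.501, Rivermont 1.975, Pinehurst 2.233, Claybrook 4.292.
Rounding up gives 3, 2, 3, 5 = 13 seats, so the divisor must be adjusted.
With modified divisor 241400: modified quotas Oakdale 2.113, Rivermont 1.669, Pinehurst 1.887, Claybrook 3.626.
Rounding up: Oakdale 3, Rivermont 2, Pinehurst 2, Claybrook 4 (total 11).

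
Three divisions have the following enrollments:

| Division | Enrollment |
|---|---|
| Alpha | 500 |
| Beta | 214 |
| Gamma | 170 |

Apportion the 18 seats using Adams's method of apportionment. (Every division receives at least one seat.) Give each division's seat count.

Alpha=10; Beta=4; Gamma=4

Standard divisor 884/18 ≈ 49.111; standard quotas: Alpha 10.181, Beta 4.357, Gamma 3.462.
Rounding up gives 11, 5, 4 = 20 seats, so the divisor must be adjusted.
With modified divisor 55: modified quotas Alpha 9.091, Beta 3.891, Gamma 3.091.
Rounding up: Alpha 10, Beta 4, Gamma 4 (total 18).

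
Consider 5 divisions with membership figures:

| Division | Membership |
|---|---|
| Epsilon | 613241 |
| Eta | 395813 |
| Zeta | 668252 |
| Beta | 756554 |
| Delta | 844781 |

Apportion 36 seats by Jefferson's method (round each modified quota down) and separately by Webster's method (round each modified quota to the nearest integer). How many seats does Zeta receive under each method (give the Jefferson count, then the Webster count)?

Jefferson: Epsilon 7, Eta 4, Zeta 7, Beta 8, Delta 10.
Webster: Epsilon 7, Eta 4, Zeta 8, Beta 8, Delta 9.
Zeta gets 7 under Jefferson and 8 under Webster.

7 and 8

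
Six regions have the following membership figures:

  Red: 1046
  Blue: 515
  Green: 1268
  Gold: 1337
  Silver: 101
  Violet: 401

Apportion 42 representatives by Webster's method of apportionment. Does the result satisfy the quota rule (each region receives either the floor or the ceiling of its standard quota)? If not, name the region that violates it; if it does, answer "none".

none

Standard quotas: Red 9.411, Blue 4.634, Green 11.409, Gold 12.030, Silver 0.909, Violet 3.608.
Webster allocation: Red 9, Blue 5, Green 11, Gold 12, Silver 1, Violet 4.
Every allocation lies between the lower and upper quota.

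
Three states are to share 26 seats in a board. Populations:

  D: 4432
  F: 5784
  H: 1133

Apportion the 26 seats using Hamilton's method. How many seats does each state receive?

Standard divisor: 11349 ÷ 26 ≈ 436.5.
Standard quotas: D 10.1535, F 13.2509, H 2.5956.
Lower quotas: D 10, F 13, H 2 (sum 25, leaving 1 seat).
Remainders in descending order: H 0.5956, F 0.2509, D 0.1535.
Largest remainder: H receives the extra seat.

D: 10; F: 13; H: 3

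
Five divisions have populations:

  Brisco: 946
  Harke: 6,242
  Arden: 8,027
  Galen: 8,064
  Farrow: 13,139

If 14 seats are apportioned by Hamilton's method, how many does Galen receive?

The standard divisor is 36418/14 ≈ 2601.286.
Standard quotas: Brisco 0.3637, Harke 2.3996, Arden 3.0858, Galen 3.1000, Farrow 5.0510.
Lower quotas: Brisco 0, Harke 2, Arden 3, Galen 3, Farrow 5 (sum 13, leaving 1 seat).
Remainders in descending order: Harke 0.3996, Brisco 0.3637, Galen 0.1000, Arden 0.0858, Farrow 0.0510.
The surplus seat goes to Harke.
Galen receives 3.

3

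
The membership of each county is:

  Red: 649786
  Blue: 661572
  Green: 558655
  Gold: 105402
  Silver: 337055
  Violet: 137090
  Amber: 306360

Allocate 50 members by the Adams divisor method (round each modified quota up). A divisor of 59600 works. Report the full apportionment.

Red 11, Blue 12, Green 10, Gold 2, Silver 6, Violet 3, Amber 6

With modified divisor 59600: modified quotas Red 10.902, Blue 11.100, Green 9.373, Gold 1.768, Silver 5.655, Violet 2.300, Amber 5.140.
Rounding up: Red 11, Blue 12, Green 10, Gold 2, Silver 6, Violet 3, Amber 6 (total 50).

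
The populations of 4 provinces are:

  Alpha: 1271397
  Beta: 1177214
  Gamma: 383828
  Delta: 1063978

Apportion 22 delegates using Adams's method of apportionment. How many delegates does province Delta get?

Standard divisor 3896417/22 ≈ 177109.864; standard quotas: Alpha 7.179, Beta 6.647, Gamma 2.167, Delta 6.007.
Rounding up gives 8, 7, 3, 7 = 25 seats, so the divisor must be adjusted.
With modified divisor 194100: modified quotas Alpha 6.550, Beta 6.065, Gamma 1.977, Delta 5.482.
Rounding up: Alpha 7, Beta 7, Gamma 2, Delta 6 (total 22).
Delta receives 6.

6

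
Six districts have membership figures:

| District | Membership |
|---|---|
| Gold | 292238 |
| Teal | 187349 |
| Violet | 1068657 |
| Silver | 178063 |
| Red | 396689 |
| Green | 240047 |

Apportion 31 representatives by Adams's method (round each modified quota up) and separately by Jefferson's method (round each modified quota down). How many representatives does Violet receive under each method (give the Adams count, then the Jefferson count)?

Adams: Gold 4, Teal 3, Violet 13, Silver 3, Red 5, Green 3.
Jefferson: Gold 4, Teal 2, Violet 15, Silver 2, Red 5, Green 3.
Violet gets 13 under Adams and 15 under Jefferson.

13 and 15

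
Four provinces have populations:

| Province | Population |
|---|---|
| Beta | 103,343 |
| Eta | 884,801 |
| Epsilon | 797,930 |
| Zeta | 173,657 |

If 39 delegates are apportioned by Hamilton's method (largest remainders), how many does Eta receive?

18

The standard divisor is 1959731/39 ≈ 50249.513.
Standard quotas: Beta 2.0566, Eta 17.6082, Epsilon 15.8794, Zeta 3.4559.
Lower quotas: Beta 2, Eta 17, Epsilon 15, Zeta 3 (sum 37, leaving 2 seats).
Remainders in descending order: Epsilon 0.8794, Eta 0.6082, Zeta 0.4559, Beta 0.0566.
The surplus seats go to Epsilon, Eta.
Eta receives 18.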